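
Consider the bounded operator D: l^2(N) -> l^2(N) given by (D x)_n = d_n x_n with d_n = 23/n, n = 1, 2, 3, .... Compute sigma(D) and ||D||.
sigma(D) = {23/n : n ≥ 1} ∪ {0}; ||D|| = 23

A bounded diagonal operator on l^2 with diagonal entries d_n has spectrum equal to the closure of {d_n : n ≥ 1}: every d_n is an eigenvalue (with eigenvector e_n), so {d_n} ⊂ sigma(D); the spectrum is closed, so its closure is too; and for lambda not in the closure, (D - lambda I) has bounded inverse (the diagonal entries 1/(d_n - lambda) are bounded). For our sequence d_n = 23/n, n = 1, 2, 3, ...:
  - {d_n} = {23/n : n ≥ 1}; the only limit point is 0
  - closure = {23/n : n ≥ 1} ∪ {0}
For the norm: a diagonal operator has ||D|| = sup_n |d_n|. Here d_n = 23/n is positive and decreasing, so sup_n |d_n| = d_1 = 23. So ||D|| = 23.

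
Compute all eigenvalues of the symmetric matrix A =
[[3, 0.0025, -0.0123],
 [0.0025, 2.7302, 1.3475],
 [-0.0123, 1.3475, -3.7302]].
sigma(A) ≈ {-4, 3} (3 with multiplicity 2)

A is real symmetric, so its spectrum consists of real eigenvalues. Expanding the characteristic polynomial of the displayed matrix gives
  det(λ I - A) = p(λ) = λ^3 + (-2)λ^2 + (-15)λ + (36).
Solving p(λ) = 0 yields eigenvalues ≈ -4, 3, 3. (A is shown rounded to 4 decimals, so these recover the underlying integer eigenvalues to within that precision.)
Verification: the trace of A = 2 equals the sum of eigenvalues 2, and det(A) ≈ -36.0003 matches the eigenvalue product -36.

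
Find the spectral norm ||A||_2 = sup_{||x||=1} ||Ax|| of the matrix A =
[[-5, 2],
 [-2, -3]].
||A||_2 = sqrt((42 + sqrt(320))/2) ≈ 5.4721 (= sqrt(largest eigenvalue of A^T A))

||A||_2 = sigma_max(A) = sqrt(lambda_max(A^T A)). Form the symmetric matrix M = A^T A =
[[29, -4],
 [-4, 13]].
Its characteristic polynomial (trace, determinant of M give the coefficients) is
  p(λ) = det(λ I - M) = λ^2 - 42λ + 361.
For λ^2 - 42λ + 361 the discriminant is 320. It is nonnegative but not a perfect square, so the roots are real and irrational: λ = (42 ± sqrt(320))/2 ≈ 29.9443, 12.0557.
So the eigenvalues of A^T A are ≈ 12.0557, 29.9443 (all ≥ 0, as they must be for A^T A). The largest is λ_max = (42 + sqrt(320))/2 ≈ 29.9443, hence ||A||_2 = sqrt(λ_max) = sqrt((42 + sqrt(320))/2) ≈ 5.4721.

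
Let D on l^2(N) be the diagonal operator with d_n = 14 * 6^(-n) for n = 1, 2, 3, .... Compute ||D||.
||D|| = 7/3 (attained at n = 1)

For D diagonal, ||D|| = sup_n |d_n|. The sequence d_n = 14 * 6^(-n) is positive and strictly decreasing (ratio 6^(-1) < 1), so the supremum is d_1 = 14/6 = 7/3. Hence ||D|| = 7/3.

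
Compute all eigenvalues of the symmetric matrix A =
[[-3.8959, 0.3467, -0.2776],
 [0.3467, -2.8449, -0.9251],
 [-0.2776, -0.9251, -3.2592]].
sigma(A) ≈ {-4, -2} (-4 with multiplicity 2)

A is real symmetric, so its spectrum consists of real eigenvalues. Expanding the characteristic polynomial of the displayed matrix gives
  det(λ I - A) = p(λ) = λ^3 + (10)λ^2 + (32)λ + (32).
Solving p(λ) = 0 yields eigenvalues ≈ -4, -4, -2. (A is shown rounded to 4 decimals, so these recover the underlying integer eigenvalues to within that precision.)
Verification: the trace of A = -10 equals the sum of eigenvalues -10, and det(A) ≈ -32.0000 matches the eigenvalue product -32.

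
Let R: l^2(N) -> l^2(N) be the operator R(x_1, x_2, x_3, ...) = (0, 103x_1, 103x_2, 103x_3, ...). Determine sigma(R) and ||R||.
sigma(R) = closed disk {z in C : |z| ≤ 103}; ||R|| = 103

Note R = 103·U where U is the unit right shift (U x)_k = x_{k-1} (with x_0 := 0); so ||R|| = 103||U|| and sigma(R) = 103·sigma(U). ||R x||^2 = sum_{k≥1} |103x_k|^2 = 10609||x||^2, so ||R|| = 103 and sigma(R) ⊂ {|z| ≤ 103}. For any |lambda| < 103, the equation (R - lambda I) x = 0 forces x_1 = 0, then 103x_k = lambda x_{k+1} ⇒ x = 0, so R has no eigenvalues. But (R - lambda I) is not surjective for |lambda| < 103: solving (R - lambda I) x = e_1 would require x_n proportional to (lambda/103)^(-n), which is not in l^2. So every |lambda| < 103 lies in the residual spectrum. The boundary |lambda| = 103 is in the approximate point spectrum (the spectrum is closed). Hence sigma(R) is the closed disk of radius 103.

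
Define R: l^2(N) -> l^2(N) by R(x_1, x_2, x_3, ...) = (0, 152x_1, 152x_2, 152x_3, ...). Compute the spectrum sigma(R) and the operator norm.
sigma(R) = closed disk {z in C : |z| ≤ 152}; ||R|| = 152

Note R = 152·U where U is the unit right shift (U x)_k = x_{k-1} (with x_0 := 0); so ||R|| = 152||U|| and sigma(R) = 152·sigma(U). ||R x||^2 = sum_{k≥1} |152x_k|^2 = 23104||x||^2, so ||R|| = 152 and sigma(R) ⊂ {|z| ≤ 152}. For any |lambda| < 152, the equation (R - lambda I) x = 0 forces x_1 = 0, then 152x_k = lambda x_{k+1} ⇒ x = 0, so R has no eigenvalues. But (R - lambda I) is not surjective for |lambda| < 152: solving (R - lambda I) x = e_1 would require x_n proportional to (lambda/152)^(-n), which is not in l^2. So every |lambda| < 152 lies in the residual spectrum. The boundary |lambda| = 152 is in the approximate point spectrum (the spectrum is closed). Hence sigma(R) is the closed disk of radius 152.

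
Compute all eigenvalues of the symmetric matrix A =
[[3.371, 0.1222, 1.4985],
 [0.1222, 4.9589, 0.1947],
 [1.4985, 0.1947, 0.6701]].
sigma(A) ≈ {0, 4, 5}

A is real symmetric, so its spectrum consists of real eigenvalues. Expanding the characteristic polynomial of the displayed matrix gives
  det(λ I - A) = p(λ) = λ^3 + (-9)λ^2 + (20)λ + (0).
Solving p(λ) = 0 yields eigenvalues ≈ 0, 4, 5. (A is shown rounded to 4 decimals, so these recover the underlying integer eigenvalues to within that precision.)
Verification: the trace of A = 9 equals the sum of eigenvalues 9, and det(A) ≈ -0.0000 matches the eigenvalue product 0.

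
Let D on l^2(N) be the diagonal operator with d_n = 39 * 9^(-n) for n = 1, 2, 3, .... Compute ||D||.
||D|| = 13/3 (attained at n = 1)

For D diagonal, ||D|| = sup_n |d_n|. The sequence d_n = 39 * 9^(-n) is positive and strictly decreasing (ratio 9^(-1) < 1), so the supremum is d_1 = 39/9 = 13/3. Hence ||D|| = 13/3.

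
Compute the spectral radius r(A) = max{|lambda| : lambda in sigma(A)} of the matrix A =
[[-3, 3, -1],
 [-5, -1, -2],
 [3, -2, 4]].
r(A) ≈ 3.8014

The eigenvalues of A are the roots of its characteristic polynomial. With M = A (coefficients from the trace, the sum of principal 2x2 minors, and det A):
  p(λ) = det(λ I - M) = λ^3 + λ - 53.
No integer candidate from the rational root theorem (±divisors of 53) is a root, so the roots are irrational. The cubic discriminant is Δ = -75847 < 0, so there is one real root and a complex-conjugate pair. p(3) = -23 and p(4) = 15 have opposite signs, so a root lies in (3, 4); Newton's method refines it to λ ≈ 3.6676. Dividing out (λ - (3.6676)) leaves approximately λ^2 + 3.6676λ + 14.451. For λ^2 + 3.6676λ + 14.451 the discriminant is -44.353. It is negative, so the remaining roots are the complex-conjugate pair λ ≈ -1.8338 ± 3.3299i. Their product equals the constant term, so |λ|^2 ≈ 14.451 and |λ| ≈ 3.8014.
Thus the eigenvalues (to 4 decimals) are 3.6676 (modulus 3.6676); -1.8338 ± 3.3299i (modulus 3.8014). The spectral radius is the largest modulus: r(A) ≈ 3.8014. (Cross-check: r(A) ≤ ||A||_2 ≈ 7.9328; equality holds whenever A is normal, though it can also hold for some non-normal A.)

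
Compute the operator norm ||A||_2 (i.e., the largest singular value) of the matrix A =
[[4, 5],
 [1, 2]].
||A||_2 = sqrt((46 + sqrt(2080))/2) ≈ 6.7678 (= sqrt(largest eigenvalue of A^T A))

||A||_2 = sigma_max(A) = sqrt(lambda_max(A^T A)). Form the symmetric matrix M = A^T A =
[[17, 22],
 [22, 29]].
Its characteristic polynomial (trace, determinant of M give the coefficients) is
  p(λ) = det(λ I - M) = λ^2 - 46λ + 9.
For λ^2 - 46λ + 9 the discriminant is 2080. It is nonnegative but not a perfect square, so the roots are real and irrational: λ = (46 ± sqrt(2080))/2 ≈ 45.8035, 0.1965.
So the eigenvalues of A^T A are ≈ 0.1965, 45.8035 (all ≥ 0, as they must be for A^T A). The largest is λ_max = (46 + sqrt(2080))/2 ≈ 45.8035, hence ||A||_2 = sqrt(λ_max) = sqrt((46 + sqrt(2080))/2) ≈ 6.7678.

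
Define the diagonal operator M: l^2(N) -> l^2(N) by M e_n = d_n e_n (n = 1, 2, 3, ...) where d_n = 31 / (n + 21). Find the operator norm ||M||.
||M|| = 31/22 (attained at n = 1)

For M diagonal, ||M|| = sup_n |d_n| = sup_n 31/(n + 21). This is positive and strictly decreasing in n, so the supremum is attained at n = 1: d_1 = 31/(1 + 21) = 31/22. Hence ||M|| = 31/22.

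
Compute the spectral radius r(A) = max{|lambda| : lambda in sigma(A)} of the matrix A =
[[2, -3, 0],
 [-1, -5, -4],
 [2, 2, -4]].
r(A) ≈ 5.7993

The eigenvalues of A are the roots of its characteristic polynomial. With M = A (coefficients from the trace, the sum of principal 2x2 minors, and det A):
  p(λ) = det(λ I - M) = λ^3 + 7λ^2 + 7λ - 92.
No integer candidate from the rational root theorem (±divisors of 92) is a root, so the roots are irrational. The cubic discriminant is Δ = -182419 < 0, so there is one real root and a complex-conjugate pair. p(2) = -42 and p(3) = 19 have opposite signs, so a root lies in (2, 3); Newton's method refines it to λ ≈ 2.7355. Dividing out (λ - (2.7355)) leaves approximately λ^2 + 9.7355λ + 33.6317. For λ^2 + 9.7355λ + 33.6317 the discriminant is -39.7464. It is negative, so the remaining roots are the complex-conjugate pair λ ≈ -4.8678 ± 3.1522i. Their product equals the constant term, so |λ|^2 ≈ 33.6317 and |λ| ≈ 5.7993.
Thus the eigenvalues (to 4 decimals) are 2.7355 (modulus 2.7355); -4.8678 ± 3.1522i (modulus 5.7993). The spectral radius is the largest modulus: r(A) ≈ 5.7993. (Cross-check: r(A) ≤ ||A||_2 ≈ 6.8826; equality holds whenever A is normal, though it can also hold for some non-normal A.)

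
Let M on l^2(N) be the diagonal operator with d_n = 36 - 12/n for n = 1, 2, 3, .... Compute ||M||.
||M|| = 36

For a diagonal operator on l^2 with entries d_n, ||M|| = sup_n |d_n|. Here d_1 = 24, d_2 = 30, ..., and d_n = 36 - 12/n increases monotonically toward 36. All terms lie in [24, 36), so |d_n| = d_n and the supremum is the limit 36, which is not attained by any individual d_n. Hence ||M|| = 36.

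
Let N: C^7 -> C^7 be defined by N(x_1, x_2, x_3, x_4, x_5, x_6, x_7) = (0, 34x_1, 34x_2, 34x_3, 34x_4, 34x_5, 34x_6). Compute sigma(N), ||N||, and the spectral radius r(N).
sigma(N) = {0}; ||N|| = 34; r(N) = 0. (N is nilpotent with N^7 = 0.)

On C^7, N is a strictly lower-triangular matrix with 34 on the subdiagonal and zeros elsewhere, so its characteristic polynomial is lambda^7 and every eigenvalue is 0: sigma(N) = {0}. For the operator norm, N e_i = 34e_{i+1} for i = 1, ..., 6 and N e_7 = 0, so the singular values of N are 34 (with multiplicity 6) and 0; hence ||N|| = 34. The spectral radius r(N) = max|lambda| = 0. Note ||N|| > r(N) — characteristic of non-normal nilpotent operators. Indeed N^7 = 0.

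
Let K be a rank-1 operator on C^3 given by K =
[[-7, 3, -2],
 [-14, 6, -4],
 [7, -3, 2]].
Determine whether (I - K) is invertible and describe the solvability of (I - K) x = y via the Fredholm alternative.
(I - K) is singular (det(I - K) = 0, i.e. 1 ∈ sigma(K)). (I - K) x = y is solvable iff y ⊥ ker((I - K)^*) = span{(-7, 3, -2)}, i.e. iff -7y_1 + 3y_2 - 2y_3 = 0. When solvable, the solutions are x = y + c·(1, 2, -1), c arbitrary (ker(I - K) = span{(1, 2, -1)}, dimension 1).

K has rank 1, so it is an outer product K = u v^T: every row of K is a multiple of one row vector. Reading off the entries, u = (1, 2, -1) and v = (-7, 3, -2) (row i of K equals u_i·v^T). A rank-one matrix u v^T satisfies K u = u (v·u) and kills the (2)-dimensional subspace v^⊥, so its characteristic polynomial is lambda^2 (lambda - v·u) with v·u = tr K = 1. Hence the eigenvalues of I - K are 1 (multiplicity 2) and 1 - (1) = 0, so det(I - K) = 0. (Direct check: I - K =
[[8, -3, 2],
 [14, -5, 4],
 [-7, 3, -1]]
has determinant 0.) So 1 is an eigenvalue of K and (I - K) is not invertible. The finite-dimensional Fredholm alternative says: either (I - K) is invertible, or ker(I - K) ≠ {0} and then range(I - K) = ker((I - K)^*)^⊥, with dim ker(I - K) = dim ker((I - K)^*). We are in the second case, so we need both kernels. Kernel of I - K: (I - K) u = u - u (v·u) = u - u = 0, so ker(I - K) = span{u} = span{(1, 2, -1)} (it is exactly 1-dimensional because rank(I - K) = 2). Kernel of the adjoint: K is real, so (I - K)^* = I - K^T = I - v u^T, and (I - v u^T) v = v - v (u·v) = 0; hence ker((I - K)^*) = span{v} = span{(-7, 3, -2)}. Therefore (I - K) x = y is solvable iff <y, v> = 0, i.e. iff -7y_1 + 3y_2 - 2y_3 = 0. When this holds, K y = u (v·y) = 0, so (I - K) y = y and x = y is a particular solution; the full solution set is the line x = y + c·u = y + c·(1, 2, -1), c ∈ C.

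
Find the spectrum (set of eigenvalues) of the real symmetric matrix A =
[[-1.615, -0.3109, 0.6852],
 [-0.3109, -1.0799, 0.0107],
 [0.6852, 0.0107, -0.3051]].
sigma(A) ≈ {-2, -1, 0}

A is real symmetric, so its spectrum consists of real eigenvalues. Expanding the characteristic polynomial of the displayed matrix gives
  det(λ I - A) = p(λ) = λ^3 + (3)λ^2 + (2)λ + (0).
Solving p(λ) = 0 yields eigenvalues ≈ -2, -1, 0. (A is shown rounded to 4 decimals, so these recover the underlying integer eigenvalues to within that precision.)
Verification: the trace of A = -3 equals the sum of eigenvalues -3, and det(A) ≈ 0.0000 matches the eigenvalue product 0.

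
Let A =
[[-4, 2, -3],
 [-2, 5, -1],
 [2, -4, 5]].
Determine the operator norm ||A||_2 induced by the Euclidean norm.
||A||_2 ≈ 9.501 (= sqrt(largest eigenvalue of A^T A))

||A||_2 = sigma_max(A) = sqrt(lambda_max(A^T A)). Form the symmetric matrix M = A^T A =
[[24, -26, 24],
 [-26, 45, -31],
 [24, -31, 35]].
Its characteristic polynomial (trace, sum of principal 2x2 minors, determinant of M give the coefficients) is
  p(λ) = det(λ I - M) = λ^3 - 104λ^2 + 1282λ - 3844.
No integer candidate from the rational root theorem (±divisors of 3844) is a root, so the roots are irrational. The cubic discriminant is Δ = 878725552 > 0, so there are three distinct real roots. p(4) = -316 and p(5) = 91 have opposite signs, so a root lies in (4, 5); Newton's method refines it to λ ≈ 4.733. p(8) = 268 and p(9) = -1 have opposite signs, so a root lies in (8, 9); Newton's method refines it to λ ≈ 8.9971. p(90) = -1864 and p(91) = 5165 have opposite signs, so a root lies in (90, 91); Newton's method refines it to λ ≈ 90.2699. Check (Vieta): the three roots sum to 104, matching tr M = 104.
So the eigenvalues of A^T A are ≈ 4.733, 8.9971, 90.2699 (all ≥ 0, as they must be for A^T A). The largest is λ_max ≈ 90.2699, hence ||A||_2 = sqrt(λ_max) ≈ 9.501.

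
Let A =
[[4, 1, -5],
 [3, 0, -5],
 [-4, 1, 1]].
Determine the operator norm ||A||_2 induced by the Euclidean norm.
||A||_2 ≈ 9.2427 (= sqrt(largest eigenvalue of A^T A))

||A||_2 = sigma_max(A) = sqrt(lambda_max(A^T A)). Form the symmetric matrix M = A^T A =
[[41, 0, -39],
 [0, 2, -4],
 [-39, -4, 51]].
Its characteristic polynomial (trace, sum of principal 2x2 minors, determinant of M give the coefficients) is
  p(λ) = det(λ I - M) = λ^3 - 94λ^2 + 738λ - 484.
No integer candidate from the rational root theorem (±divisors of 484) is a root, so the roots are irrational. The cubic discriminant is Δ = 2194718624 > 0, so there are three distinct real roots. p(0) = -484 and p(1) = 161 have opposite signs, so a root lies in (0, 1); Newton's method refines it to λ ≈ 0.7216. p(7) = 419 and p(8) = -84 have opposite signs, so a root lies in (7, 8); Newton's method refines it to λ ≈ 7.8509. p(85) = -2779 and p(86) = 3816 have opposite signs, so a root lies in (85, 86); Newton's method refines it to λ ≈ 85.4274. Check (Vieta): the three roots sum to 94, matching tr M = 94.
So the eigenvalues of A^T A are ≈ 0.7216, 7.8509, 85.4274 (all ≥ 0, as they must be for A^T A). The largest is λ_max ≈ 85.4274, hence ||A||_2 = sqrt(λ_max) ≈ 9.2427.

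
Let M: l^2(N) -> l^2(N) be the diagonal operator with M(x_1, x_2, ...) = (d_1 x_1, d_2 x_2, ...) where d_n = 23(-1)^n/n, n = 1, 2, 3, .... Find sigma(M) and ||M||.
sigma(M) = {23(-1)^n/n : n ≥ 1} ∪ {0}; ||M|| = 23

A bounded diagonal operator on l^2 with diagonal entries d_n has spectrum equal to the closure of {d_n : n ≥ 1}: every d_n is an eigenvalue (with eigenvector e_n), so {d_n} ⊂ sigma(M); the spectrum is closed, so its closure is too; and for lambda not in the closure, (M - lambda I) has bounded inverse (the diagonal entries 1/(d_n - lambda) are bounded). For our sequence d_n = 23(-1)^n/n, n = 1, 2, 3, ...:
  - {d_n} = {23(-1)^n/n : n ≥ 1}; the only limit point is 0
  - closure = {23(-1)^n/n : n ≥ 1} ∪ {0}
For the norm: a diagonal operator has ||M|| = sup_n |d_n|. Here |d_n| = 23/n is decreasing, so sup_n |d_n| = |d_1| = 23. So ||M|| = 23.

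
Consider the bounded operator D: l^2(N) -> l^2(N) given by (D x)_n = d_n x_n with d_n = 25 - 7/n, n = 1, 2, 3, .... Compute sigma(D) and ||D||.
sigma(D) = {25 - 7/n : n ≥ 1} ∪ {25}; ||D|| = 25

A bounded diagonal operator on l^2 with diagonal entries d_n has spectrum equal to the closure of {d_n : n ≥ 1}: every d_n is an eigenvalue (with eigenvector e_n), so {d_n} ⊂ sigma(D); the spectrum is closed, so its closure is too; and for lambda not in the closure, (D - lambda I) has bounded inverse (the diagonal entries 1/(d_n - lambda) are bounded). For our sequence d_n = 25 - 7/n, n = 1, 2, 3, ...:
  - {d_n} = {25 - 7/n : n ≥ 1}; the only limit point is 25
  - closure = {25 - 7/n : n ≥ 1} ∪ {25}
For the norm: a diagonal operator has ||D|| = sup_n |d_n|. Here d_n = 25 - 7/n increases monotonically from d_1 = 18 toward 25, with all terms in [18, 25); so sup_n |d_n| = 25 (the supremum is the limit, not attained). So ||D|| = 25.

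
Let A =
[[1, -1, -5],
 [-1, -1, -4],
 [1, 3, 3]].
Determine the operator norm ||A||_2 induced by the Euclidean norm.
||A||_2 ≈ 7.563 (= sqrt(largest eigenvalue of A^T A))

||A||_2 = sigma_max(A) = sqrt(lambda_max(A^T A)). Form the symmetric matrix M = A^T A =
[[3, 3, 2],
 [3, 11, 18],
 [2, 18, 50]].
Its characteristic polynomial (trace, sum of principal 2x2 minors, determinant of M give the coefficients) is
  p(λ) = det(λ I - M) = λ^3 - 64λ^2 + 396λ - 400.
No integer candidate from the rational root theorem (±divisors of 400) is a root, so the roots are irrational. The cubic discriminant is Δ = 152648192 > 0, so there are three distinct real roots. p(1) = -67 and p(2) = 144 have opposite signs, so a root lies in (1, 2); Newton's method refines it to λ ≈ 1.2627. p(5) = 105 and p(6) = -112 have opposite signs, so a root lies in (5, 6); Newton's method refines it to λ ≈ 5.5382. p(57) = -571 and p(58) = 2384 have opposite signs, so a root lies in (57, 58); Newton's method refines it to λ ≈ 57.1991. Check (Vieta): the three roots sum to 64, matching tr M = 64.
So the eigenvalues of A^T A are ≈ 1.2627, 5.5382, 57.1991 (all ≥ 0, as they must be for A^T A). The largest is λ_max ≈ 57.1991, hence ||A||_2 = sqrt(λ_max) ≈ 7.563.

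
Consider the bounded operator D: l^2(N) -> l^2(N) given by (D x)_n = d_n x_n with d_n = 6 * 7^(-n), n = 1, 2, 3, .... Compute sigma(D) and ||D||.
sigma(D) = {6 * 7^(-n) : n ≥ 1} ∪ {0}; ||D|| = 6/7

A bounded diagonal operator on l^2 with diagonal entries d_n has spectrum equal to the closure of {d_n : n ≥ 1}: every d_n is an eigenvalue (with eigenvector e_n), so {d_n} ⊂ sigma(D); the spectrum is closed, so its closure is too; and for lambda not in the closure, (D - lambda I) has bounded inverse (the diagonal entries 1/(d_n - lambda) are bounded). For our sequence d_n = 6 * 7^(-n), n = 1, 2, 3, ...:
  - {d_n} = {6 * 7^(-n) : n ≥ 1}; the only limit point is 0
  - closure = {6 * 7^(-n) : n ≥ 1} ∪ {0}
For the norm: a diagonal operator has ||D|| = sup_n |d_n|. Here d_n = 6 * 7^(-n) is positive and decreasing, so sup_n |d_n| = d_1 = 6/7. So ||D|| = 6/7.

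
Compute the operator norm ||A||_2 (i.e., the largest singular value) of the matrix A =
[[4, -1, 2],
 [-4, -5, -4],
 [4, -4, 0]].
||A||_2 ≈ 8.1149 (= sqrt(largest eigenvalue of A^T A))

||A||_2 = sigma_max(A) = sqrt(lambda_max(A^T A)). Form the symmetric matrix M = A^T A =
[[48, 0, 24],
 [0, 42, 18],
 [24, 18, 20]].
Its characteristic polynomial (trace, sum of principal 2x2 minors, determinant of M give the coefficients) is
  p(λ) = det(λ I - M) = λ^3 - 110λ^2 + 2916λ - 576.
No integer candidate from the rational root theorem (±divisors of 576) is a root, so the roots are irrational. The cubic discriminant is Δ = 3957390144 > 0, so there are three distinct real roots. p(0) = -576 and p(1) = 2231 have opposite signs, so a root lies in (0, 1); Newton's method refines it to λ ≈ 0.199. p(43) = 929 and p(44) = -48 have opposite signs, so a root lies in (43, 44); Newton's method refines it to λ ≈ 43.9498. p(65) = -1161 and p(66) = 216 have opposite signs, so a root lies in (65, 66); Newton's method refines it to λ ≈ 65.8511. Check (Vieta): the three roots sum to 110, matching tr M = 110.
So the eigenvalues of A^T A are ≈ 0.199, 43.9498, 65.8511 (all ≥ 0, as they must be for A^T A). The largest is λ_max ≈ 65.8511, hence ||A||_2 = sqrt(λ_max) ≈ 8.1149.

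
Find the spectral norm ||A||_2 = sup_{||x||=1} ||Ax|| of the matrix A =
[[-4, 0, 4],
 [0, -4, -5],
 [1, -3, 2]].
||A||_2 ≈ 7.5512 (= sqrt(largest eigenvalue of A^T A))

||A||_2 = sigma_max(A) = sqrt(lambda_max(A^T A)). Form the symmetric matrix M = A^T A =
[[17, -3, -14],
 [-3, 25, 14],
 [-14, 14, 45]].
Its characteristic polynomial (trace, sum of principal 2x2 minors, determinant of M give the coefficients) is
  p(λ) = det(λ I - M) = λ^3 - 87λ^2 + 1914λ - 11664.
No integer candidate from the rational root theorem (±divisors of 11664) is a root, so the roots are irrational. The cubic discriminant is Δ = 245635524 > 0, so there are three distinct real roots. p(10) = -224 and p(11) = 194 have opposite signs, so a root lies in (10, 11); Newton's method refines it to λ ≈ 10.5027. p(19) = 154 and p(20) = -184 have opposite signs, so a root lies in (19, 20); Newton's method refines it to λ ≈ 19.4767. p(57) = -36 and p(58) = 1792 have opposite signs, so a root lies in (57, 58); Newton's method refines it to λ ≈ 57.0206. Check (Vieta): the three roots sum to 87, matching tr M = 87.
So the eigenvalues of A^T A are ≈ 10.5027, 19.4767, 57.0206 (all ≥ 0, as they must be for A^T A). The largest is λ_max ≈ 57.0206, hence ||A||_2 = sqrt(λ_max) ≈ 7.5512.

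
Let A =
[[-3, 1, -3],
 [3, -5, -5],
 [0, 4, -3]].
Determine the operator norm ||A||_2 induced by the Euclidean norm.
||A||_2 ≈ 7.7292 (= sqrt(largest eigenvalue of A^T A))

||A||_2 = sigma_max(A) = sqrt(lambda_max(A^T A)). Form the symmetric matrix M = A^T A =
[[18, -18, -6],
 [-18, 42, 10],
 [-6, 10, 43]].
Its characteristic polynomial (trace, sum of principal 2x2 minors, determinant of M give the coefficients) is
  p(λ) = det(λ I - M) = λ^3 - 103λ^2 + 2876λ - 17424.
No integer candidate from the rational root theorem (±divisors of 17424) is a root, so the roots are irrational. The cubic discriminant is Δ = 1147911632 > 0, so there are three distinct real roots. p(8) = -496 and p(9) = 846 have opposite signs, so a root lies in (8, 9); Newton's method refines it to λ ≈ 8.3563. p(34) = 596 and p(35) = -64 have opposite signs, so a root lies in (34, 35); Newton's method refines it to λ ≈ 34.9029. p(59) = -904 and p(60) = 336 have opposite signs, so a root lies in (59, 60); Newton's method refines it to λ ≈ 59.7408. Check (Vieta): the three roots sum to 103, matching tr M = 103.
So the eigenvalues of A^T A are ≈ 8.3563, 34.9029, 59.7408 (all ≥ 0, as they must be for A^T A). The largest is λ_max ≈ 59.7408, hence ||A||_2 = sqrt(λ_max) ≈ 7.7292.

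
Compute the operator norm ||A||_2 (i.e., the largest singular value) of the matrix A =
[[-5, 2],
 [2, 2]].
||A||_2 = sqrt((37 + sqrt(585))/2) ≈ 5.5311 (= sqrt(largest eigenvalue of A^T A))

||A||_2 = sigma_max(A) = sqrt(lambda_max(A^T A)). Form the symmetric matrix M = A^T A =
[[29, -6],
 [-6, 8]].
Its characteristic polynomial (trace, determinant of M give the coefficients) is
  p(λ) = det(λ I - M) = λ^2 - 37λ + 196.
For λ^2 - 37λ + 196 the discriminant is 585. It is nonnegative but not a perfect square, so the roots are real and irrational: λ = (37 ± sqrt(585))/2 ≈ 30.5934, 6.4066.
So the eigenvalues of A^T A are ≈ 6.4066, 30.5934 (all ≥ 0, as they must be for A^T A). The largest is λ_max = (37 + sqrt(585))/2 ≈ 30.5934, hence ||A||_2 = sqrt(λ_max) = sqrt((37 + sqrt(585))/2) ≈ 5.5311.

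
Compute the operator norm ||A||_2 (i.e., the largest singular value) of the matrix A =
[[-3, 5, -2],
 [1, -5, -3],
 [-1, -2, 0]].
||A||_2 ≈ 7.799 (= sqrt(largest eigenvalue of A^T A))

||A||_2 = sigma_max(A) = sqrt(lambda_max(A^T A)). Form the symmetric matrix M = A^T A =
[[11, -18, 3],
 [-18, 54, 5],
 [3, 5, 13]].
Its characteristic polynomial (trace, sum of principal 2x2 minors, determinant of M give the coefficients) is
  p(λ) = det(λ I - M) = λ^3 - 78λ^2 + 1081λ - 2209.
No integer candidate from the rational root theorem (±divisors of 2209) is a root, so the roots are irrational. The cubic discriminant is Δ = 1084426817 > 0, so there are three distinct real roots. p(2) = -351 and p(3) = 359 have opposite signs, so a root lies in (2, 3); Newton's method refines it to λ ≈ 2.4696. p(14) = 381 and p(15) = -169 have opposite signs, so a root lies in (14, 15); Newton's method refines it to λ ≈ 14.7057. p(60) = -2149 and p(61) = 475 have opposite signs, so a root lies in (60, 61); Newton's method refines it to λ ≈ 60.8247. Check (Vieta): the three roots sum to 78, matching tr M = 78.
So the eigenvalues of A^T A are ≈ 2.4696, 14.7057, 60.8247 (all ≥ 0, as they must be for A^T A). The largest is λ_max ≈ 60.8247, hence ||A||_2 = sqrt(λ_max) ≈ 7.799.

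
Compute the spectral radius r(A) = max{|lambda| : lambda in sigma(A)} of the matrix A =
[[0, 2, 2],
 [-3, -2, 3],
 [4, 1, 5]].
r(A) ≈ 6.6799

The eigenvalues of A are the roots of its characteristic polynomial. With M = A (coefficients from the trace, the sum of principal 2x2 minors, and det A):
  p(λ) = det(λ I - M) = λ^3 - 3λ^2 - 15λ - 64.
No integer candidate from the rational root theorem (±divisors of 64) is a root, so the roots are irrational. The cubic discriminant is Δ = -153819 < 0, so there is one real root and a complex-conjugate pair. p(6) = -46 and p(7) = 27 have opposite signs, so a root lies in (6, 7); Newton's method refines it to λ ≈ 6.6799. Dividing out (λ - (6.6799)) leaves approximately λ^2 + 3.6799λ + 9.581. For λ^2 + 3.6799λ + 9.581 the discriminant is -24.7827. It is negative, so the remaining roots are the complex-conjugate pair λ ≈ -1.8399 ± 2.4891i. Their product equals the constant term, so |λ|^2 ≈ 9.581 and |λ| ≈ 3.0953.
Thus the eigenvalues (to 4 decimals) are 6.6799 (modulus 6.6799); -1.8399 ± 2.4891i (modulus 3.0953). The spectral radius is the largest modulus: r(A) ≈ 6.6799. (Cross-check: r(A) ≤ ||A||_2 ≈ 6.7757; equality holds whenever A is normal, though it can also hold for some non-normal A.)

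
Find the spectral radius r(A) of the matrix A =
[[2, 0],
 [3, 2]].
r(A) = 2

The eigenvalues of A are the roots of its characteristic polynomial. With M = A (coefficients from the trace and determinant):
  p(λ) = det(λ I - M) = λ^2 - 4λ + 4.
For λ^2 - 4λ + 4 the discriminant is 0. It is a perfect square (0^2), so the roots are rational: λ = (4 ± 0)/2 = 2, 2.
Thus the eigenvalues (to 4 decimals) are 2 (modulus 2). The spectral radius is the largest modulus: r(A) = 2. (Cross-check: r(A) ≤ ||A||_2 ≈ 4; equality holds whenever A is normal, though it can also hold for some non-normal A.)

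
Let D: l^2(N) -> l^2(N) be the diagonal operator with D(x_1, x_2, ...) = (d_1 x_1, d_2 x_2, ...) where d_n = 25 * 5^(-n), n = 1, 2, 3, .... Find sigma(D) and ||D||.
sigma(D) = {25 * 5^(-n) : n ≥ 1} ∪ {0}; ||D|| = 5

A bounded diagonal operator on l^2 with diagonal entries d_n has spectrum equal to the closure of {d_n : n ≥ 1}: every d_n is an eigenvalue (with eigenvector e_n), so {d_n} ⊂ sigma(D); the spectrum is closed, so its closure is too; and for lambda not in the closure, (D - lambda I) has bounded inverse (the diagonal entries 1/(d_n - lambda) are bounded). For our sequence d_n = 25 * 5^(-n), n = 1, 2, 3, ...:
  - {d_n} = {25 * 5^(-n) : n ≥ 1}; the only limit point is 0
  - closure = {25 * 5^(-n) : n ≥ 1} ∪ {0}
For the norm: a diagonal operator has ||D|| = sup_n |d_n|. Here d_n = 25 * 5^(-n) is positive and decreasing, so sup_n |d_n| = d_1 = 25/5 = 5. So ||D|| = 5.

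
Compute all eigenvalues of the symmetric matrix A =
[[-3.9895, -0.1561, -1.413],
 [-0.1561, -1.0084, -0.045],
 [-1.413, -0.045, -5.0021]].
sigma(A) ≈ {-6, -3, -1}

A is real symmetric, so its spectrum consists of real eigenvalues. Expanding the characteristic polynomial of the displayed matrix gives
  det(λ I - A) = p(λ) = λ^3 + (10)λ^2 + (27)λ + (18).
Solving p(λ) = 0 yields eigenvalues ≈ -6, -3, -1. (A is shown rounded to 4 decimals, so these recover the underlying integer eigenvalues to within that precision.)
Verification: the trace of A = -10 equals the sum of eigenvalues -10, and det(A) ≈ -18.0001 matches the eigenvalue product -18.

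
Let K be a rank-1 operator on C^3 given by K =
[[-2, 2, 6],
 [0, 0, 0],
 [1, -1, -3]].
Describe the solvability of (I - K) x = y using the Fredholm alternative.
(I - K) is invertible (det(I - K) = 6 ≠ 0), so for every y in C^3 the equation (I - K) x = y has a unique solution.

K has rank 1, so it is an outer product K = u v^T: every row of K is a multiple of one row vector. Reading off the entries, u = (-2, 0, 1) and v = (1, -1, -3) (row i of K equals u_i·v^T). A rank-one matrix u v^T satisfies K u = u (v·u) and kills the (2)-dimensional subspace v^⊥, so its characteristic polynomial is lambda^2 (lambda - v·u) with v·u = tr K = -5. Hence the eigenvalues of I - K are 1 (multiplicity 2) and 1 - (-5) = 6, so det(I - K) = 6. (Direct check: I - K =
[[3, -2, -6],
 [0, 1, 0],
 [-1, 1, 4]]
has determinant 6.) The finite-dimensional Fredholm alternative says: either (I - K) is invertible, or ker(I - K) ≠ {0} and then range(I - K) = ker((I - K)^*)^⊥, with dim ker(I - K) = dim ker((I - K)^*). Since det(I - K) ≠ 0, 1 is not an eigenvalue of K and ker(I - K) = {0}, so we are in the first case: for every y there is a unique x = (I - K)^(-1) y. Explicitly, by the Sherman–Morrison formula, (I - u v^T)^(-1) = I + u v^T/(1 - v·u), i.e. (I - K)^(-1) = I + K/(6).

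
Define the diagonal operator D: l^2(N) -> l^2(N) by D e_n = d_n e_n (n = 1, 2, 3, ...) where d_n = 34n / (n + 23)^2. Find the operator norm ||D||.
||D|| = 17/46 (attained at n = 23)

For D diagonal, ||D|| = sup_n |d_n|. Treat f(x) = 34x / (x + 23)^2 for real x > 0. By the quotient rule, f'(x) = 34(23 - x)/(x + 23)^3, which is positive for x < 23 and negative for x > 23. So f has a unique maximum at x = 23, and since 23 is a positive integer, the supremum over n ≥ 1 is attained at n = 23: d_23 = 34·23/(23 + 23)^2 = 34·23/2116 = 17/46. Hence ||D|| = 17/46.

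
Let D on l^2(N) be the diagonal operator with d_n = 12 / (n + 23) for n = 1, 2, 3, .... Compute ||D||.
||D|| = 1/2 (attained at n = 1)

For D diagonal, ||D|| = sup_n |d_n| = sup_n 12/(n + 23). This is positive and strictly decreasing in n, so the supremum is attained at n = 1: d_1 = 12/(1 + 23) = 1/2. Hence ||D|| = 1/2.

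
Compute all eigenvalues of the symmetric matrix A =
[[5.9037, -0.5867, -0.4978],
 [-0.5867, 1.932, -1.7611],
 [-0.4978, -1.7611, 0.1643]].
sigma(A) ≈ {-1, 3, 6}

A is real symmetric, so its spectrum consists of real eigenvalues. Expanding the characteristic polynomial of the displayed matrix gives
  det(λ I - A) = p(λ) = λ^3 + (-8)λ^2 + (9)λ + (18).
Solving p(λ) = 0 yields eigenvalues ≈ -1, 3, 6. (A is shown rounded to 4 decimals, so these recover the underlying integer eigenvalues to within that precision.)
Verification: the trace of A = 8 equals the sum of eigenvalues 8, and det(A) ≈ -18.0002 matches the eigenvalue product -18.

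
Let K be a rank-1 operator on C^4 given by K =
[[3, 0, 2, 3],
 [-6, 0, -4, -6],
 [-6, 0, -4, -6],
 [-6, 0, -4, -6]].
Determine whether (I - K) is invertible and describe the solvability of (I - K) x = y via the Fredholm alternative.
(I - K) is invertible (det(I - K) = 8 ≠ 0), so for every y in C^4 the equation (I - K) x = y has a unique solution.

K has rank 1, so it is an outer product K = u v^T: every row of K is a multiple of one row vector. Reading off the entries, u = (-1, 2, 2, 2) and v = (-3, 0, -2, -3) (row i of K equals u_i·v^T). A rank-one matrix u v^T satisfies K u = u (v·u) and kills the (3)-dimensional subspace v^⊥, so its characteristic polynomial is lambda^3 (lambda - v·u) with v·u = tr K = -7. Hence the eigenvalues of I - K are 1 (multiplicity 3) and 1 - (-7) = 8, so det(I - K) = 8. (Direct check: I - K =
[[-2, 0, -2, -3],
 [6, 1, 4, 6],
 [6, 0, 5, 6],
 [6, 0, 4, 7]]
has determinant 8.) The finite-dimensional Fredholm alternative says: either (I - K) is invertible, or ker(I - K) ≠ {0} and then range(I - K) = ker((I - K)^*)^⊥, with dim ker(I - K) = dim ker((I - K)^*). Since det(I - K) ≠ 0, 1 is not an eigenvalue of K and ker(I - K) = {0}, so we are in the first case: for every y there is a unique x = (I - K)^(-1) y. Explicitly, by the Sherman–Morrison formula, (I - u v^T)^(-1) = I + u v^T/(1 - v·u), i.e. (I - K)^(-1) = I + K/(8).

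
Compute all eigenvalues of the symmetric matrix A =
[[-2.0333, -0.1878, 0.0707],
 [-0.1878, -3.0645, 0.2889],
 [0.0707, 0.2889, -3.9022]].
sigma(A) ≈ {-4, -3, -2}

A is real symmetric, so its spectrum consists of real eigenvalues. Expanding the characteristic polynomial of the displayed matrix gives
  det(λ I - A) = p(λ) = λ^3 + (9)λ^2 + (26)λ + (24).
Solving p(λ) = 0 yields eigenvalues ≈ -4, -3, -2. (A is shown rounded to 4 decimals, so these recover the underlying integer eigenvalues to within that precision.)
Verification: the trace of A = -9 equals the sum of eigenvalues -9, and det(A) ≈ -23.9998 matches the eigenvalue product -24.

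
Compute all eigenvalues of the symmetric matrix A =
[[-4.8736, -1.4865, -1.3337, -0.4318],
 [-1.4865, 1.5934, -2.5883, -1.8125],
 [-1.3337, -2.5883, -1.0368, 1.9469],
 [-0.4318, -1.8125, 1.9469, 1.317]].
sigma(A) ≈ {-6, -2, 0, 5}

A is real symmetric, so its spectrum consists of real eigenvalues. Expanding the characteristic polynomial of the displayed matrix gives
  det(λ I - A) = p(λ) = λ^4 + (3)λ^3 + (-28)λ^2 + (-60)λ + (0).
Solving p(λ) = 0 yields eigenvalues ≈ -6, -2, 0, 5. (A is shown rounded to 4 decimals, so these recover the underlying integer eigenvalues to within that precision.)
Verification: the trace of A = -3 equals the sum of eigenvalues -3, and det(A) ≈ 0.0001 matches the eigenvalue product 0.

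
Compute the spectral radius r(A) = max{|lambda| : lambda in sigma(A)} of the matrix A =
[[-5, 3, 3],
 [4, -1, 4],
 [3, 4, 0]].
r(A) ≈ 7.0626

The eigenvalues of A are the roots of its characteristic polynomial. With M = A (coefficients from the trace, the sum of principal 2x2 minors, and det A):
  p(λ) = det(λ I - M) = λ^3 + 6λ^2 - 32λ - 173.
No integer candidate from the rational root theorem (±divisors of 173) is a root, so the roots are irrational. The cubic discriminant is Δ = 107213 > 0, so there are three distinct real roots. p(-8) = -45 and p(-7) = 2 have opposite signs, so a root lies in (-8, -7); Newton's method refines it to λ ≈ -7.0626. p(-5) = 12 and p(-4) = -13 have opposite signs, so a root lies in (-5, -4); Newton's method refines it to λ ≈ -4.4464. p(5) = -58 and p(6) = 67 have opposite signs, so a root lies in (5, 6); Newton's method refines it to λ ≈ 5.509. Check (Vieta): the three roots sum to -6, matching tr M = -6.
Thus the eigenvalues (to 4 decimals) are -7.0626 (modulus 7.0626); -4.4464 (modulus 4.4464); 5.509 (modulus 5.509). The spectral radius is the largest modulus: r(A) ≈ 7.0626. (Cross-check: r(A) ≤ ||A||_2 ≈ 7.2039; equality holds whenever A is normal, though it can also hold for some non-normal A.)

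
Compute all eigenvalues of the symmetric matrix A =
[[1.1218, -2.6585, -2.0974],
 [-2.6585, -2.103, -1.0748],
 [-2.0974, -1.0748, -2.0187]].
sigma(A) ≈ {-5, -1, 3}

A is real symmetric, so its spectrum consists of real eigenvalues. Expanding the characteristic polynomial of the displayed matrix gives
  det(λ I - A) = p(λ) = λ^3 + (3)λ^2 + (-13)λ + (-15).
Solving p(λ) = 0 yields eigenvalues ≈ -5, -1, 3. (A is shown rounded to 4 decimals, so these recover the underlying integer eigenvalues to within that precision.)
Verification: the trace of A = -3 equals the sum of eigenvalues -3, and det(A) ≈ 14.9992 matches the eigenvalue product 15.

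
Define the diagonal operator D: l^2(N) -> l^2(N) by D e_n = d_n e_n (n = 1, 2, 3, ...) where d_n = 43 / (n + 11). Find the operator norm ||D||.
||D|| = 43/12 (attained at n = 1)

For D diagonal, ||D|| = sup_n |d_n| = sup_n 43/(n + 11). This is positive and strictly decreasing in n, so the supremum is attained at n = 1: d_1 = 43/(1 + 11) = 43/12. Hence ||D|| = 43/12.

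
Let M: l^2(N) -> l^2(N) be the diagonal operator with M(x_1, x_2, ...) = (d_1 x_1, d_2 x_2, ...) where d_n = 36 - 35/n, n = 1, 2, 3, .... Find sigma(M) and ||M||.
sigma(M) = {36 - 35/n : n ≥ 1} ∪ {36}; ||M|| = 36

A bounded diagonal operator on l^2 with diagonal entries d_n has spectrum equal to the closure of {d_n : n ≥ 1}: every d_n is an eigenvalue (with eigenvector e_n), so {d_n} ⊂ sigma(M); the spectrum is closed, so its closure is too; and for lambda not in the closure, (M - lambda I) has bounded inverse (the diagonal entries 1/(d_n - lambda) are bounded). For our sequence d_n = 36 - 35/n, n = 1, 2, 3, ...:
  - {d_n} = {36 - 35/n : n ≥ 1}; the only limit point is 36
  - closure = {36 - 35/n : n ≥ 1} ∪ {36}
For the norm: a diagonal operator has ||M|| = sup_n |d_n|. Here d_n = 36 - 35/n increases monotonically from d_1 = 1 toward 36, with all terms in [1, 36); so sup_n |d_n| = 36 (the supremum is the limit, not attained). So ||M|| = 36.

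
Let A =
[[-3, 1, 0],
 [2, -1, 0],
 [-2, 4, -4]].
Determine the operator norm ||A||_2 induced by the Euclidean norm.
||A||_2 ≈ 6.484 (= sqrt(largest eigenvalue of A^T A))

||A||_2 = sigma_max(A) = sqrt(lambda_max(A^T A)). Form the symmetric matrix M = A^T A =
[[17, -13, 8],
 [-13, 18, -16],
 [8, -16, 16]].
Its characteristic polynomial (trace, sum of principal 2x2 minors, determinant of M give the coefficients) is
  p(λ) = det(λ I - M) = λ^3 - 51λ^2 + 377λ - 16.
No integer candidate from the rational root theorem (±divisors of 16) is a root, so the roots are irrational. The cubic discriminant is Δ = 152387797 > 0, so there are three distinct real roots. p(0) = -16 and p(1) = 311 have opposite signs, so a root lies in (0, 1); Newton's method refines it to λ ≈ 0.0427. p(8) = 248 and p(9) = -25 have opposite signs, so a root lies in (8, 9); Newton's method refines it to λ ≈ 8.9155. p(42) = -58 and p(43) = 1403 have opposite signs, so a root lies in (42, 43); Newton's method refines it to λ ≈ 42.0418. Check (Vieta): the three roots sum to 51, matching tr M = 51.
So the eigenvalues of A^T A are ≈ 0.0427, 8.9155, 42.0418 (all ≥ 0, as they must be for A^T A). The largest is λ_max ≈ 42.0418, hence ||A||_2 = sqrt(λ_max) ≈ 6.484.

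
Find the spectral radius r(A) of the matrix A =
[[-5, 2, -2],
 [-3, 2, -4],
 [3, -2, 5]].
r(A) ≈ 5.6138

The eigenvalues of A are the roots of its characteristic polynomial. With M = A (coefficients from the trace, the sum of principal 2x2 minors, and det A):
  p(λ) = det(λ I - M) = λ^3 - 2λ^2 - 21λ + 4.
No integer candidate from the rational root theorem (±divisors of 4) is a root, so the roots are irrational. The cubic discriminant is Δ = 41528 > 0, so there are three distinct real roots. p(-4) = -8 and p(-3) = 22 have opposite signs, so a root lies in (-4, -3); Newton's method refines it to λ ≈ -3.8013. p(0) = 4 and p(1) = -18 have opposite signs, so a root lies in (0, 1); Newton's method refines it to λ ≈ 0.1874. p(5) = -26 and p(6) = 22 have opposite signs, so a root lies in (5, 6); Newton's method refines it to λ ≈ 5.6138. Check (Vieta): the three roots sum to 2, matching tr M = 2.
Thus the eigenvalues (to 4 decimals) are -3.8013 (modulus 3.8013); 0.1874 (modulus 0.1874); 5.6138 (modulus 5.6138). The spectral radius is the largest modulus: r(A) ≈ 5.6138. (Cross-check: r(A) ≤ ||A||_2 ≈ 9.6419; equality holds whenever A is normal, though it can also hold for some non-normal A.)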